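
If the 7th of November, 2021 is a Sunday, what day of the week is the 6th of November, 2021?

Saturday

Count forward from the earlier date (November 6, 2021) to the later (November 7, 2021):
Within November 2021: 7 − 6 = 1 day.
1 mod 7 = 1, so 1 day before Sunday is Saturday.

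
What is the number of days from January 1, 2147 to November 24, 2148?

January 2147: 31 − 1 = 30 days remain.
Then 21 full months totalling 639 days.
November 1–24, 2148: 24 days.
Total: 30 + 639 + 24 = 693 days.

693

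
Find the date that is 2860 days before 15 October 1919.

16 December 1911

Count 2860 days before October 15, 1919:
From December 16, 1911 to December 16, 1918: 7 years, of which 2 contain a Feb 29 — 5×365 + 2×366 = 2557 days.
December 1918: 31 − 16 = 15 days remain.
Then 9 full months totalling 273 days.
October 1–15, 1919: 15 days.
Residual: 303 days.
Total: 2860 days.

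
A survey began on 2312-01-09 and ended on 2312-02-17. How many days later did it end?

January 2312: 31 − 9 = 22 days remain.
February 1–17, 2312: 17 days (2312 is a leap year).
Total: 22 + 17 = 39 days.

39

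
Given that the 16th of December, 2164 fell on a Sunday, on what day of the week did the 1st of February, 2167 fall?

Sunday

December 16, 2164 → December 16, 2165: 365 days.
December 16, 2165 → December 16, 2166: 365 days.
December 2166: 31 − 16 = 15 days remain.
Then January (31): 31 days.
February 1, 2167: 1 day (2167 is not a leap year).
Residual: 47 days.
Total: 777 days.
777 is a multiple of 7, so the 1st of February, 2167 falls on the same weekday: Sunday.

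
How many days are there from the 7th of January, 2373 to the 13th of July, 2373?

187

January 2373: 31 − 7 = 24 days remain.
Then February 2373 (28), March (31), April (30), May (31), June (30): 28 + 31 + 30 + 31 + 30 = 150 days.
July 1–13, 2373: 13 days.
Total: 24 + 150 + 13 = 187 days.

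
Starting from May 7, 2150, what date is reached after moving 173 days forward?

October 27, 2150

Count 173 days after May 7, 2150:
May 2150: 31 − 7 = 24 days remain.
Then June (30), July (31), August (31), September (30): 30 + 31 + 31 + 30 = 122 days.
October 1–27, 2150: 27 days.
Total: 24 + 122 + 27 = 173 days.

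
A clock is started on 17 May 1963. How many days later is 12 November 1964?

May 17, 1963 → May 17, 1964: 366 days (1964 is a leap year).
May 1964: 31 − 17 = 14 days remain.
Then June (30), July (31), August (31), September (30), October (31): 30 + 31 + 31 + 30 + 31 = 153 days.
November 1–12, 1964: 12 days.
Residual: 179 days.
Total: 545 days.

545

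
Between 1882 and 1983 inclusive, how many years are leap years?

Years divisible by 4: 1884, 1888, …, 1980 — 25 in all.
Of these, 1900 is divisible by 100 but not 400, so not leap.
Leap years: 25 − 1 = 24.

24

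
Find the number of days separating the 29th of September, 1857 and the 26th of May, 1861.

1335

Day-of-year of September 29, 1857: 272.
Day-of-year of May 26, 1861: 146.
1857 has 365 days, so 365 − 272 = 93 days remain in 1857.
Full years: 1858: 365; 1859: 365; 1860: 366. Sum = 1096.
Total: 93 + 1096 + 146 = 1335 days.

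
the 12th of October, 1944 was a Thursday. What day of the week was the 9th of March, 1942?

Count forward from the earlier date (March 9, 1942) to the later (October 12, 1944):
Day-of-year of March 9, 1942: 68.
Day-of-year of October 12, 1944: 286.
1942 has 365 days, so 365 − 68 = 297 days remain in 1942.
Full years: 1943: 365. Sum = 365.
Total: 297 + 365 + 286 = 948 days.
948 mod 7 = 3, so 3 days before Thursday is Monday.

Monday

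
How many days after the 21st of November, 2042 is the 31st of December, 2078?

Day-of-year of November 21, 2042: 325.
Day-of-year of December 31, 2078: 365.
2042 has 365 days, so 365 − 325 = 40 days remain in 2042.
Full years 2043–2077: 26 common + 9 leap = 26×365 + 9×366 = 12784 days.
Total: 40 + 12784 + 365 = 13189 days.

13189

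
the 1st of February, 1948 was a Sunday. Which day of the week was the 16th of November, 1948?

February 1948: 29 − 1 = 28 days remain (1948 is a leap year, so February has 29 days).
Then March (31), April (30), May (31), June (30), July (31), August (31), September (30), October (31): 31 + 30 + 31 + 30 + 31 + 31 + 30 + 31 = 245 days.
November 1–16, 1948: 16 days.
Total: 28 + 245 + 16 = 289 days.
289 mod 7 = 2, so 2 days after Sunday is Tuesday.

Tuesday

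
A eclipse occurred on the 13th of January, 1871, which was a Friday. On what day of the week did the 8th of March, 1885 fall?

Day-of-year of January 13, 1871: 13.
Day-of-year of March 8, 1885: 67.
1871 has 365 days, so 365 − 13 = 352 days remain in 1871.
Full years 1872–1884: 9 common + 4 leap = 9×365 + 4×366 = 4749 days.
Total: 352 + 4749 + 67 = 5168 days.
5168 mod 7 = 2, so 2 days after Friday is Sunday.

Sunday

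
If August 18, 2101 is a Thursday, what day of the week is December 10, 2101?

August 2101: 31 − 18 = 13 days remain.
Then September (30), October (31), November (30): 30 + 31 + 30 = 91 days.
December 1–10, 2101: 10 days.
Total: 13 + 91 + 10 = 114 days.
114 mod 7 = 2, so 2 days after Thursday is Saturday.

Saturday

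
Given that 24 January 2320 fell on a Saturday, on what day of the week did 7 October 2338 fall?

Day-of-year of January 24, 2320: 24.
Day-of-year of October 7, 2338: 280.
2320 has 366 days, so 366 − 24 = 342 days remain in 2320.
Full years 2321–2337: 13 common + 4 leap = 13×365 + 4×366 = 6209 days.
Total: 342 + 6209 + 280 = 6831 days.
6831 mod 7 = 6, so 6 days after Saturday is Friday.

Friday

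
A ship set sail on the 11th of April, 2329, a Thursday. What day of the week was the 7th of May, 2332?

Saturday

April 11, 2329 → April 11, 2330: 365 days.
April 11, 2330 → April 11, 2331: 365 days.
April 11, 2331 → April 11, 2332: 366 days (2332 is a leap year).
April 2332: 30 − 11 = 19 days remain.
May 1–7, 2332: 7 days.
Residual: 26 days.
Total: 1122 days.
1122 mod 7 = 2, so 2 days after Thursday is Saturday.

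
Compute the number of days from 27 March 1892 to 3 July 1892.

98

March 1892: 31 − 27 = 4 days remain.
Then April (30), May (31), June (30): 30 + 31 + 30 = 91 days.
July 1–3, 1892: 3 days.
Total: 4 + 91 + 3 = 98 days.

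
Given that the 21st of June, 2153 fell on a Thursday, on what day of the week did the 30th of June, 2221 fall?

Day-of-year of June 21, 2153: 172.
Day-of-year of June 30, 2221: 181.
2153 has 365 days, so 365 − 172 = 193 days remain in 2153.
Full years 2154–2220: 51 common + 16 leap = 51×365 + 16×366 = 24471 days.
Total: 193 + 24471 + 181 = 24845 days.
24845 mod 7 = 2, so 2 days after Thursday is Saturday.

Saturday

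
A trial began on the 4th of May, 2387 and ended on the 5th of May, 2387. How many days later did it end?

1

Within May 2387: 5 − 4 = 1 day.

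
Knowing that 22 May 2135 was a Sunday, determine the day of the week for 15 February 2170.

Day-of-year of May 22, 2135: 142.
Day-of-year of February 15, 2170: 46.
2135 has 365 days, so 365 − 142 = 223 days remain in 2135.
Full years 2136–2169: 25 common + 9 leap = 25×365 + 9×366 = 12419 days.
Total: 223 + 12419 + 46 = 12688 days.
12688 mod 7 = 4, so 4 days after Sunday is Thursday.

Thursday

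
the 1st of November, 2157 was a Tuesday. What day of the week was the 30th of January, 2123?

Saturday

Count forward from the earlier date (January 30, 2123) to the later (November 1, 2157):
Day-of-year of January 30, 2123: 30.
Day-of-year of November 1, 2157: 305.
2123 has 365 days, so 365 − 30 = 335 days remain in 2123.
Full years 2124–2156: 24 common + 9 leap = 24×365 + 9×366 = 12054 days.
Total: 335 + 12054 + 305 = 12694 days.
12694 mod 7 = 3, so 3 days before Tuesday is Saturday.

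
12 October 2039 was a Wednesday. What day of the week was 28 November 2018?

Count forward from the earlier date (November 28, 2018) to the later (October 12, 2039):
From November 28, 2018 to November 28, 2038: 20 years, of which 5 contain a Feb 29 — 15×365 + 5×366 = 7305 days.
November 2038: 30 − 28 = 2 days remain.
Then 10 full months totalling 304 days.
October 1–12, 2039: 12 days.
Residual: 318 days.
Total: 7623 days.
7623 is a multiple of 7, so 28 November 2018 falls on the same weekday: Wednesday.

Wednesday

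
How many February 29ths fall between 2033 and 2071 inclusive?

9

Years divisible by 4 in [2033, 2071]: 2036, 2040, 2044, 2048, 2052, 2056, 2060, 2064, 2068.
No century exceptions apply. Count: 9.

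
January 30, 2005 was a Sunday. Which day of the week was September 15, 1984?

Count forward from the earlier date (September 15, 1984) to the later (January 30, 2005):
From September 15, 1984 to September 15, 2004: 20 years, of which 5 contain a Feb 29 — 15×365 + 5×366 = 7305 days.
(2000 is a leap year (divisible by 400).)
September 2004: 30 − 15 = 15 days remain.
Then October (31), November (30), December (31): 31 + 30 + 31 = 92 days.
January 1–30, 2005: 30 days.
Residual: 137 days.
Total: 7442 days.
7442 mod 7 = 1, so 1 day before Sunday is Saturday.

Saturday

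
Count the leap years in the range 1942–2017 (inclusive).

Years divisible by 4: 1944, 1948, …, 2016 — 19 in all.
2000 is divisible by 400, so still leap.
No century exceptions apply. Count: 19.

19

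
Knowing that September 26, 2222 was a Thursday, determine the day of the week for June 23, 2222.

Sunday

Count forward from the earlier date (June 23, 2222) to the later (September 26, 2222):
June 2222: 30 − 23 = 7 days remain.
Then July (31), August (31): 31 + 31 = 62 days.
September 1–26, 2222: 26 days.
Total: 7 + 62 + 26 = 95 days.
95 mod 7 = 4, so 4 days before Thursday is Sunday.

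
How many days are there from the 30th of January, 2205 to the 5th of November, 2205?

January 2205: 31 − 30 = 1 day remains.
Then 9 full months totalling 273 days.
November 1–5, 2205: 5 days.
Total: 1 + 273 + 5 = 279 days.

279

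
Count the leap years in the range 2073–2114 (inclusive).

Years divisible by 4 in [2073, 2114]: 2076, 2080, 2084, 2088, 2092, 2096, 2100, 2104, 2108, 2112.
Of these, 2100 is divisible by 100 but not 400, so not leap.
Leap years: 10 − 1 = 9.

9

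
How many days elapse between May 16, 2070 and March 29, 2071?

May 2070: 31 − 16 = 15 days remain.
Then 9 full months totalling 273 days.
March 1–29, 2071: 29 days.
Residual: 317 days.
Total: 317 days.

317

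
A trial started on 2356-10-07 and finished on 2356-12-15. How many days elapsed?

69

October 2356: 31 − 7 = 24 days remain.
Then November (30): 30 days.
December 1–15, 2356: 15 days.
Total: 24 + 30 + 15 = 69 days.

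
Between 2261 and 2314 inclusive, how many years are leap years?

Years divisible by 4: 2264, 2268, …, 2312 — 13 in all.
Of these, 2300 is divisible by 100 but not 400, so not leap.
Leap years: 13 − 1 = 12.

12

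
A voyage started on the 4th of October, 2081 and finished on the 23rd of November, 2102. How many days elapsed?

7719

Day-of-year of October 4, 2081: 277.
Day-of-year of November 23, 2102: 327.
2081 has 365 days, so 365 − 277 = 88 days remain in 2081.
Full years 2082–2101: 16 common + 4 leap = 16×365 + 4×366 = 7304 days.
Total: 88 + 7304 + 327 = 7719 days.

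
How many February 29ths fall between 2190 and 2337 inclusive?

Years divisible by 4: 2192, 2196, …, 2336 — 37 in all.
Of these, 2200, 2300 are divisible by 100 but not 400, so not leap.
Leap years: 37 − 2 = 35.

35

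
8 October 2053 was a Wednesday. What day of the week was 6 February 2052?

Count forward from the earlier date (February 6, 2052) to the later (October 8, 2053):
Day-of-year of February 6, 2052: 37.
Day-of-year of October 8, 2053: 281.
2052 has 366 days, so 366 − 37 = 329 days remain in 2052.
Total: 329 + 281 = 610 days.
610 mod 7 = 1, so 1 day before Wednesday is Tuesday.

Tuesday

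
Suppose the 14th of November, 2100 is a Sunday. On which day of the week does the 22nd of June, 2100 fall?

Count forward from the earlier date (June 22, 2100) to the later (November 14, 2100):
June 2100: 30 − 22 = 8 days remain.
Then July (31), August (31), September (30), October (31): 31 + 31 + 30 + 31 = 123 days.
November 1–14, 2100: 14 days.
Total: 8 + 123 + 14 = 145 days.
145 mod 7 = 5, so 5 days before Sunday is Tuesday.

Tuesday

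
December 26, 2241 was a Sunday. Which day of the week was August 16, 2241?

Count forward from the earlier date (August 16, 2241) to the later (December 26, 2241):
August 2241: 31 − 16 = 15 days remain.
Then September (30), October (31), November (30): 30 + 31 + 30 = 91 days.
December 1–26, 2241: 26 days.
Total: 15 + 91 + 26 = 132 days.
132 mod 7 = 6, so 6 days before Sunday is Monday.

Monday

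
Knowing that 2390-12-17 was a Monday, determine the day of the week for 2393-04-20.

Day-of-year of December 17, 2390: 351.
Day-of-year of April 20, 2393: 110.
2390 has 365 days, so 365 − 351 = 14 days remain in 2390.
Full years: 2391: 365; 2392: 366. Sum = 731.
Total: 14 + 731 + 110 = 855 days.
855 mod 7 = 1, so 1 day after Monday is Tuesday.

Tuesday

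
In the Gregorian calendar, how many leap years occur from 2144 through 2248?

26

Years divisible by 4: 2144, 2148, …, 2248 — 27 in all.
Of these, 2200 is divisible by 100 but not 400, so not leap.
Leap years: 27 − 1 = 26.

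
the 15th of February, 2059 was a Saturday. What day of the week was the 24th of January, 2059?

Count forward from the earlier date (January 24, 2059) to the later (February 15, 2059):
January 2059: 31 − 24 = 7 days remain.
February 1–15, 2059: 15 days (2059 is not a leap year).
Total: 7 + 15 = 22 days.
22 mod 7 = 1, so 1 day before Saturday is Friday.

Friday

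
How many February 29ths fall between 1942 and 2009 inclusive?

Years divisible by 4: 1944, 1948, …, 2008 — 17 in all.
2000 is divisible by 400, so still leap.
No century exceptions apply. Count: 17.

17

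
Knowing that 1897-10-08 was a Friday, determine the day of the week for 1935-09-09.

Monday

From October 8, 1897 to October 8, 1934: 37 years, of which 8 contain a Feb 29 — 29×365 + 8×366 = 13513 days.
(1900 is not a leap year (divisible by 100 but not 400).)
October 1934: 31 − 8 = 23 days remain.
Then 10 full months totalling 304 days.
September 1–9, 1935: 9 days.
Residual: 336 days.
Total: 13849 days.
13849 mod 7 = 3, so 3 days after Friday is Monday.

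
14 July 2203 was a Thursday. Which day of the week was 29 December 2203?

Thursday

July 2203: 31 − 14 = 17 days remain.
Then August (31), September (30), October (31), November (30): 31 + 30 + 31 + 30 = 122 days.
December 1–29, 2203: 29 days.
Total: 17 + 122 + 29 = 168 days.
168 is a multiple of 7, so 29 December 2203 falls on the same weekday: Thursday.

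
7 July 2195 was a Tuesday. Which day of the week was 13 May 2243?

Saturday

From July 7, 2195 to July 7, 2242: 47 years, of which 11 contain a Feb 29 — 36×365 + 11×366 = 17166 days.
(2200 is not a leap year (divisible by 100 but not 400).)
July 2242: 31 − 7 = 24 days remain.
Then 9 full months totalling 273 days.
May 1–13, 2243: 13 days.
Residual: 310 days.
Total: 17476 days.
17476 mod 7 = 4, so 4 days after Tuesday is Saturday.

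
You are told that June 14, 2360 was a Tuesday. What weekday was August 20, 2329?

Tuesday

Count forward from the earlier date (August 20, 2329) to the later (June 14, 2360):
From August 20, 2329 to August 20, 2359: 30 years, of which 7 contain a Feb 29 — 23×365 + 7×366 = 10957 days.
August 2359: 31 − 20 = 11 days remain.
Then 9 full months totalling 274 days.
June 1–14, 2360: 14 days.
Residual: 299 days.
Total: 11256 days.
11256 is a multiple of 7, so August 20, 2329 falls on the same weekday: Tuesday.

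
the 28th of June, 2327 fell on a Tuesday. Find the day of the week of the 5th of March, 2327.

Saturday

Count forward from the earlier date (March 5, 2327) to the later (June 28, 2327):
March 2327: 31 − 5 = 26 days remain.
Then April (30), May (31): 30 + 31 = 61 days.
June 1–28, 2327: 28 days.
Total: 26 + 61 + 28 = 115 days.
115 mod 7 = 3, so 3 days before Tuesday is Saturday.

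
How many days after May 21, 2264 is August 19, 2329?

23830

Day-of-year of May 21, 2264: 142.
Day-of-year of August 19, 2329: 231.
2264 has 366 days, so 366 − 142 = 224 days remain in 2264.
Full years 2265–2328: 49 common + 15 leap = 49×365 + 15×366 = 23375 days.
Total: 224 + 23375 + 231 = 23830 days.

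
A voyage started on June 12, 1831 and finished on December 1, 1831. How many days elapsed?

June 1831: 30 − 12 = 18 days remain.
Then July (31), August (31), September (30), October (31), November (30): 31 + 31 + 30 + 31 + 30 = 153 days.
December 1, 1831: 1 day.
Total: 18 + 153 + 1 = 172 days.

172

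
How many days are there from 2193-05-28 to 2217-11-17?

8938

Day-of-year of May 28, 2193: 148.
Day-of-year of November 17, 2217: 321.
2193 has 365 days, so 365 − 148 = 217 days remain in 2193.
Full years 2194–2216: 18 common + 5 leap = 18×365 + 5×366 = 8400 days.
Total: 217 + 8400 + 321 = 8938 days.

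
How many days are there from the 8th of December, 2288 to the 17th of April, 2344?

From December 8, 2288 to December 8, 2343: 55 years, of which 12 contain a Feb 29 — 43×365 + 12×366 = 20087 days.
(2300 is not a leap year (divisible by 100 but not 400).)
December 2343: 31 − 8 = 23 days remain.
Then January (31), February 2344 (29), March (31): 31 + 29 + 31 = 91 days.
April 1–17, 2344: 17 days.
Residual: 131 days.
Total: 20218 days.

20218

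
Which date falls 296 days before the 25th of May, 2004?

the 3rd of August, 2003

Count 296 days before May 25, 2004:
August 2003: 31 − 3 = 28 days remain.
Then September (30), October (31), November (30), December (31), January (31), February 2004 (29), March (31), April (30): 30 + 31 + 30 + 31 + 31 + 29 + 31 + 30 = 243 days.
May 1–25, 2004: 25 days.
Total: 28 + 243 + 25 = 296 days.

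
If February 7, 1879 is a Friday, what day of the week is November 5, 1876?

Sunday

Count forward from the earlier date (November 5, 1876) to the later (February 7, 1879):
November 5, 1876 → November 5, 1877: 365 days.
November 5, 1877 → November 5, 1878: 365 days.
November 1878: 30 − 5 = 25 days remain.
Then December (31), January (31): 31 + 31 = 62 days.
February 1–7, 1879: 7 days (1879 is not a leap year).
Residual: 94 days.
Total: 824 days.
824 mod 7 = 5, so 5 days before Friday is Sunday.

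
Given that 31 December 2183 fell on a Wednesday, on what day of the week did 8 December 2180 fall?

Count forward from the earlier date (December 8, 2180) to the later (December 31, 2183):
December 8, 2180 → December 8, 2181: 365 days.
December 8, 2181 → December 8, 2182: 365 days.
December 8, 2182 → December 8, 2183: 365 days.
Within December 2183: 31 − 8 = 23 days.
Total: 1118 days.
1118 mod 7 = 5, so 5 days before Wednesday is Friday.

Friday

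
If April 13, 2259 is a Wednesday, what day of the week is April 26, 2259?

Within April 2259: 26 − 13 = 13 days.
13 mod 7 = 6, so 6 days after Wednesday is Tuesday.

Tuesday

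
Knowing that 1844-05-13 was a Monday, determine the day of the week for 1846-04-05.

Sunday

May 13, 1844 → May 13, 1845: 365 days.
May 1845: 31 − 13 = 18 days remain.
Then 10 full months totalling 304 days.
April 1–5, 1846: 5 days.
Residual: 327 days.
Total: 692 days.
692 mod 7 = 6, so 6 days after Monday is Sunday.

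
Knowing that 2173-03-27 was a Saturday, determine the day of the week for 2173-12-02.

March 2173: 31 − 27 = 4 days remain.
Then April (30), May (31), June (30), July (31), August (31), September (30), October (31), November (30): 30 + 31 + 30 + 31 + 31 + 30 + 31 + 30 = 244 days.
December 1–2, 2173: 2 days.
Total: 4 + 244 + 2 = 250 days.
250 mod 7 = 5, so 5 days after Saturday is Thursday.

Thursday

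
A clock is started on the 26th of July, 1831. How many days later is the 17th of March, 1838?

2426

July 26, 1831 → July 26, 1832: 366 days (1832 is a leap year).
July 26, 1832 → July 26, 1833: 365 days.
July 26, 1833 → July 26, 1834: 365 days.
July 26, 1834 → July 26, 1835: 365 days.
July 26, 1835 → July 26, 1836: 366 days (1836 is a leap year).
July 26, 1836 → July 26, 1837: 365 days.
July 1837: 31 − 26 = 5 days remain.
Then August (31), September (30), October (31), November (30), December (31), January (31), February 1838 (28): 31 + 30 + 31 + 30 + 31 + 31 + 28 = 212 days.
March 1–17, 1838: 17 days.
Residual: 234 days.
Total: 2426 days.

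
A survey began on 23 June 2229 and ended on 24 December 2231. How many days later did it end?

914

June 2229: 30 − 23 = 7 days remain.
Then 29 full months totalling 883 days.
December 1–24, 2231: 24 days.
Total: 7 + 883 + 24 = 914 days.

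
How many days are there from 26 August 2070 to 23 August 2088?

From August 26, 2070 to August 26, 2087: 17 years, of which 4 contain a Feb 29 — 13×365 + 4×366 = 6209 days.
August 2087: 31 − 26 = 5 days remain.
Then 11 full months totalling 335 days.
August 1–23, 2088: 23 days.
Residual: 363 days.
Total: 6572 days.

6572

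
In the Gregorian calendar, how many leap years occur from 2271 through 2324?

13

Years divisible by 4: 2272, 2276, …, 2324 — 14 in all.
Of these, 2300 is divisible by 100 but not 400, so not leap.
Leap years: 14 − 1 = 13.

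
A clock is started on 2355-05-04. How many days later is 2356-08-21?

475

Day-of-year of May 4, 2355: 124.
Day-of-year of August 21, 2356: 234.
2355 has 365 days, so 365 − 124 = 241 days remain in 2355.
Total: 241 + 234 = 475 days.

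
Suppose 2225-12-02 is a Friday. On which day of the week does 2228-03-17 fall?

Day-of-year of December 2, 2225: 336.
Day-of-year of March 17, 2228: 77.
2225 has 365 days, so 365 − 336 = 29 days remain in 2225.
Full years: 2226: 365; 2227: 365. Sum = 730.
Total: 29 + 730 + 77 = 836 days.
836 mod 7 = 3, so 3 days after Friday is Monday.

Monday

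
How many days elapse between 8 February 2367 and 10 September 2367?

214

February 2367: 28 − 8 = 20 days remain (2367 is not a leap year, so February has 28 days).
Then March (31), April (30), May (31), June (30), July (31), August (31): 31 + 30 + 31 + 30 + 31 + 31 = 184 days.
September 1–10, 2367: 10 days.
Total: 20 + 184 + 10 = 214 days.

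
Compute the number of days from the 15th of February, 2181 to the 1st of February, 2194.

4734

From February 15, 2181 to February 15, 2193: 12 years, of which 3 contain a Feb 29 — 9×365 + 3×366 = 4383 days.
February 2193: 28 − 15 = 13 days remain (2193 is not a leap year, so February has 28 days).
Then 11 full months totalling 337 days.
February 1, 2194: 1 day (2194 is not a leap year).
Residual: 351 days.
Total: 4734 days.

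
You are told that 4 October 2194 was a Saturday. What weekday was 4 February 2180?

Friday

Count forward from the earlier date (February 4, 2180) to the later (October 4, 2194):
From February 4, 2180 to February 4, 2194: 14 years, of which 4 contain a Feb 29 — 10×365 + 4×366 = 5114 days.
February 2194: 28 − 4 = 24 days remain (2194 is not a leap year, so February has 28 days).
Then March (31), April (30), May (31), June (30), July (31), August (31), September (30): 31 + 30 + 31 + 30 + 31 + 31 + 30 = 214 days.
October 1–4, 2194: 4 days.
Residual: 242 days.
Total: 5356 days.
5356 mod 7 = 1, so 1 day before Saturday is Friday.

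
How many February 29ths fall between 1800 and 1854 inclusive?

Years divisible by 4: 1800, 1804, …, 1852 — 14 in all.
Of these, 1800 is divisible by 100 but not 400, so not leap.
Leap years: 14 − 1 = 13.

13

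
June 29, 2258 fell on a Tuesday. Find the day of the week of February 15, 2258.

Count forward from the earlier date (February 15, 2258) to the later (June 29, 2258):
February 2258: 28 − 15 = 13 days remain (2258 is not a leap year, so February has 28 days).
Then March (31), April (30), May (31): 31 + 30 + 31 = 92 days.
June 1–29, 2258: 29 days.
Total: 13 + 92 + 29 = 134 days.
134 mod 7 = 1, so 1 day before Tuesday is Monday.

Monday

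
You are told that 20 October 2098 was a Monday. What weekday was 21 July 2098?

Monday

Count forward from the earlier date (July 21, 2098) to the later (October 20, 2098):
July 2098: 31 − 21 = 10 days remain.
Then August (31), September (30): 31 + 30 = 61 days.
October 1–20, 2098: 20 days.
Total: 10 + 61 + 20 = 91 days.
91 is a multiple of 7, so 21 July 2098 falls on the same weekday: Monday.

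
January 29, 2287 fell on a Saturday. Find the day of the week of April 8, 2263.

Wednesday

Count forward from the earlier date (April 8, 2263) to the later (January 29, 2287):
Day-of-year of April 8, 2263: 98.
Day-of-year of January 29, 2287: 29.
2263 has 365 days, so 365 − 98 = 267 days remain in 2263.
Full years 2264–2286: 17 common + 6 leap = 17×365 + 6×366 = 8401 days.
Total: 267 + 8401 + 29 = 8697 days.
8697 mod 7 = 3, so 3 days before Saturday is Wednesday.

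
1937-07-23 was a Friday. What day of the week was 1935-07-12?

Count forward from the earlier date (July 12, 1935) to the later (July 23, 1937):
July 1935: 31 − 12 = 19 days remain.
Then 23 full months totalling 700 days.
July 1–23, 1937: 23 days.
Total: 19 + 700 + 23 = 742 days.
742 is a multiple of 7, so 1935-07-12 falls on the same weekday: Friday.

Friday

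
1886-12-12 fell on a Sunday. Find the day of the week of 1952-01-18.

Day-of-year of December 12, 1886: 346.
Day-of-year of January 18, 1952: 18.
1886 has 365 days, so 365 − 346 = 19 days remain in 1886.
Full years 1887–1951: 50 common + 15 leap = 50×365 + 15×366 = 23740 days.
Total: 19 + 23740 + 18 = 23777 days.
23777 mod 7 = 5, so 5 days after Sunday is Friday.

Friday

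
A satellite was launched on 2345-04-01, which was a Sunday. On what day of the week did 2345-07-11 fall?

April 2345: 30 − 1 = 29 days remain.
Then May (31), June (30): 31 + 30 = 61 days.
July 1–11, 2345: 11 days.
Total: 29 + 61 + 11 = 101 days.
101 mod 7 = 3, so 3 days after Sunday is Wednesday.

Wednesday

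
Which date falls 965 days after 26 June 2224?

16 February 2227

Count 965 days after June 26, 2224:
Day-of-year of June 26, 2224: 178.
Day-of-year of February 16, 2227: 47.
2224 has 366 days, so 366 − 178 = 188 days remain in 2224.
Full years: 2225: 365; 2226: 365. Sum = 730.
Total: 188 + 730 + 47 = 965 days.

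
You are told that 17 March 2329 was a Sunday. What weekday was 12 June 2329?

March 2329: 31 − 17 = 14 days remain.
Then April (30), May (31): 30 + 31 = 61 days.
June 1–12, 2329: 12 days.
Total: 14 + 61 + 12 = 87 days.
87 mod 7 = 3, so 3 days after Sunday is Wednesday.

Wednesday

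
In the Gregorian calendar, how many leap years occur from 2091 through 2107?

Years divisible by 4 in [2091, 2107]: 2092, 2096, 2100, 2104.
Of these, 2100 is divisible by 100 but not 400, so not leap.
Leap years: 4 − 1 = 3.

3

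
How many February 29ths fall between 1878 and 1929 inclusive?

Years divisible by 4: 1880, 1884, …, 1928 — 13 in all.
Of these, 1900 is divisible by 100 but not 400, so not leap.
Leap years: 13 − 1 = 12.

12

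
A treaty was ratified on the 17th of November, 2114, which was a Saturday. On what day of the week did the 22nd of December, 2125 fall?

Saturday

Day-of-year of November 17, 2114: 321.
Day-of-year of December 22, 2125: 356.
2114 has 365 days, so 365 − 321 = 44 days remain in 2114.
Full years 2115–2124: 7 common + 3 leap = 7×365 + 3×366 = 3653 days.
Total: 44 + 3653 + 356 = 4053 days.
4053 is a multiple of 7, so the 22nd of December, 2125 falls on the same weekday: Saturday.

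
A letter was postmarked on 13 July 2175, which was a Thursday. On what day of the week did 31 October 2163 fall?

Monday

Count forward from the earlier date (October 31, 2163) to the later (July 13, 2175):
From October 31, 2163 to October 31, 2174: 11 years, of which 3 contain a Feb 29 — 8×365 + 3×366 = 4018 days.
October 2174: 31 − 31 = 0 days remain.
Then November (30), December (31), January (31), February 2175 (28), March (31), April (30), May (31), June (30): 30 + 31 + 31 + 28 + 31 + 30 + 31 + 30 = 242 days.
July 1–13, 2175: 13 days.
Residual: 255 days.
Total: 4273 days.
4273 mod 7 = 3, so 3 days before Thursday is Monday.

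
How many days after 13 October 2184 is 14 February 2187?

October 13, 2184 → October 13, 2185: 365 days.
October 13, 2185 → October 13, 2186: 365 days.
October 2186: 31 − 13 = 18 days remain.
Then November (30), December (31), January (31): 30 + 31 + 31 = 92 days.
February 1–14, 2187: 14 days (2187 is not a leap year).
Residual: 124 days.
Total: 854 days.

854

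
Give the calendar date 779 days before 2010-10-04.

2008-08-16

Count 779 days before October 4, 2010:
August 2008: 31 − 16 = 15 days remain.
Then 25 full months totalling 760 days.
October 1–4, 2010: 4 days.
Total: 15 + 760 + 4 = 779 days.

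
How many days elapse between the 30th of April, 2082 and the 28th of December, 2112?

11199

From April 30, 2082 to April 30, 2112: 30 years, of which 7 contain a Feb 29 — 23×365 + 7×366 = 10957 days.
(2100 is not a leap year (divisible by 100 but not 400).)
April 2112: 30 − 30 = 0 days remain.
Then May (31), June (30), July (31), August (31), September (30), October (31), November (30): 31 + 30 + 31 + 31 + 30 + 31 + 30 = 214 days.
December 1–28, 2112: 28 days.
Residual: 242 days.
Total: 11199 days.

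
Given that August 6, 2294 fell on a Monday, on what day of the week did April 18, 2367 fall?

From August 6, 2294 to August 6, 2366: 72 years, of which 17 contain a Feb 29 — 55×365 + 17×366 = 26297 days.
(2300 is not a leap year (divisible by 100 but not 400).)
August 2366: 31 − 6 = 25 days remain.
Then September (30), October (31), November (30), December (31), January (31), February 2367 (28), March (31): 30 + 31 + 30 + 31 + 31 + 28 + 31 = 212 days.
April 1–18, 2367: 18 days.
Residual: 255 days.
Total: 26552 days.
26552 mod 7 = 1, so 1 day after Monday is Tuesday.

Tuesday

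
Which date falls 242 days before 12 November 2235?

15 March 2235

Count 242 days before November 12, 2235:
March 2235: 31 − 15 = 16 days remain.
Then April (30), May (31), June (30), July (31), August (31), September (30), October (31): 30 + 31 + 30 + 31 + 31 + 30 + 31 = 214 days.
November 1–12, 2235: 12 days.
Total: 16 + 214 + 12 = 242 days.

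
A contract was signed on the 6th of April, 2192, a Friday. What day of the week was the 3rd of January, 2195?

Saturday

April 6, 2192 → April 6, 2193: 365 days.
April 6, 2193 → April 6, 2194: 365 days.
April 2194: 30 − 6 = 24 days remain.
Then May (31), June (30), July (31), August (31), September (30), October (31), November (30), December (31): 31 + 30 + 31 + 31 + 30 + 31 + 30 + 31 = 245 days.
January 1–3, 2195: 3 days.
Residual: 272 days.
Total: 1002 days.
1002 mod 7 = 1, so 1 day after Friday is Saturday.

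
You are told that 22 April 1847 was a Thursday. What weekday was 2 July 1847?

April 1847: 30 − 22 = 8 days remain.
Then May (31), June (30): 31 + 30 = 61 days.
July 1–2, 1847: 2 days.
Total: 8 + 61 + 2 = 71 days.
71 mod 7 = 1, so 1 day after Thursday is Friday.

Friday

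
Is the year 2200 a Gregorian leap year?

2200 is not a leap year (divisible by 100 but not 400).

No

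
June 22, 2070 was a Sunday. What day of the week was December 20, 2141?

Wednesday

Day-of-year of June 22, 2070: 173.
Day-of-year of December 20, 2141: 354.
2070 has 365 days, so 365 − 173 = 192 days remain in 2070.
Full years 2071–2140: 53 common + 17 leap = 53×365 + 17×366 = 25567 days.
Total: 192 + 25567 + 354 = 26113 days.
26113 mod 7 = 3, so 3 days after Sunday is Wednesday.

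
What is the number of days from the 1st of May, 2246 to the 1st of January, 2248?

May 1, 2246 → May 1, 2247: 365 days.
May 2247: 31 − 1 = 30 days remain.
Then June (30), July (31), August (31), September (30), October (31), November (30), December (31): 30 + 31 + 31 + 30 + 31 + 30 + 31 = 214 days.
January 1, 2248: 1 day.
Residual: 245 days.
Total: 610 days.

610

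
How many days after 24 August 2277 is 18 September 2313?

From August 24, 2277 to August 24, 2313: 36 years, of which 8 contain a Feb 29 — 28×365 + 8×366 = 13148 days.
(2300 is not a leap year (divisible by 100 but not 400).)
August 2313: 31 − 24 = 7 days remain.
September 1–18, 2313: 18 days.
Residual: 25 days.
Total: 13173 days.

13173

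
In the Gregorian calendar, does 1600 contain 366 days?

Yes

1600 is a leap year (divisible by 400).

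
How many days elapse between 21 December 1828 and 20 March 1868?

From December 21, 1828 to December 21, 1867: 39 years, of which 9 contain a Feb 29 — 30×365 + 9×366 = 14244 days.
December 1867: 31 − 21 = 10 days remain.
Then January (31), February 1868 (29): 31 + 29 = 60 days.
March 1–20, 1868: 20 days.
Residual: 90 days.
Total: 14334 days.

14334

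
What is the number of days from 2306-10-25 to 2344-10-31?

From October 25, 2306 to October 25, 2344: 38 years, of which 10 contain a Feb 29 — 28×365 + 10×366 = 13880 days.
Within October 2344: 31 − 25 = 6 days.
Total: 13886 days.

13886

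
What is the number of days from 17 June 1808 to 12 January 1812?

1304

June 17, 1808 → June 17, 1809: 365 days.
June 17, 1809 → June 17, 1810: 365 days.
June 17, 1810 → June 17, 1811: 365 days.
June 1811: 30 − 17 = 13 days remain.
Then July (31), August (31), September (30), October (31), November (30), December (31): 31 + 31 + 30 + 31 + 30 + 31 = 184 days.
January 1–12, 1812: 12 days.
Residual: 209 days.
Total: 1304 days.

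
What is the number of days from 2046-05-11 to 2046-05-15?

4

Within May 2046: 15 − 11 = 4 days.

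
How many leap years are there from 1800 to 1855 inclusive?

13

Years divisible by 4: 1800, 1804, …, 1852 — 14 in all.
Of these, 1800 is divisible by 100 but not 400, so not leap.
Leap years: 14 − 1 = 13.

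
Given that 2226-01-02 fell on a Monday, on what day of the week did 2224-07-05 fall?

Count forward from the earlier date (July 5, 2224) to the later (January 2, 2226):
July 2224: 31 − 5 = 26 days remain.
Then 17 full months totalling 518 days.
January 1–2, 2226: 2 days.
Total: 26 + 518 + 2 = 546 days.
546 is a multiple of 7, so 2224-07-05 falls on the same weekday: Monday.

Monday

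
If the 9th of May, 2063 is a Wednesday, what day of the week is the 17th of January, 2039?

Monday

Count forward from the earlier date (January 17, 2039) to the later (May 9, 2063):
Day-of-year of January 17, 2039: 17.
Day-of-year of May 9, 2063: 129.
2039 has 365 days, so 365 − 17 = 348 days remain in 2039.
Full years 2040–2062: 17 common + 6 leap = 17×365 + 6×366 = 8401 days.
Total: 348 + 8401 + 129 = 8878 days.
8878 mod 7 = 2, so 2 days before Wednesday is Monday.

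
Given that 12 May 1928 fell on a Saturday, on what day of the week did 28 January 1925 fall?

Wednesday

Count forward from the earlier date (January 28, 1925) to the later (May 12, 1928):
January 28, 1925 → January 28, 1926: 365 days.
January 28, 1926 → January 28, 1927: 365 days.
January 28, 1927 → January 28, 1928: 365 days.
January 1928: 31 − 28 = 3 days remain.
Then February 1928 (29), March (31), April (30): 29 + 31 + 30 = 90 days.
May 1–12, 1928: 12 days.
Residual: 105 days.
Total: 1200 days.
1200 mod 7 = 3, so 3 days before Saturday is Wednesday.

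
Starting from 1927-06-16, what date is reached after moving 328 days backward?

1926-07-23

Count 328 days before June 16, 1927:
Day-of-year of July 23, 1926: 204.
Day-of-year of June 16, 1927: 167.
1926 has 365 days, so 365 − 204 = 161 days remain in 1926.
Total: 161 + 167 = 328 days.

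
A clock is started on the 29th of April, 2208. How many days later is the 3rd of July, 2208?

April 2208: 30 − 29 = 1 day remains.
Then May (31), June (30): 31 + 30 = 61 days.
July 1–3, 2208: 3 days.
Total: 1 + 61 + 3 = 65 days.

65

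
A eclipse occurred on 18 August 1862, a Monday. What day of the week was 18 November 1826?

Saturday

Count forward from the earlier date (November 18, 1826) to the later (August 18, 1862):
From November 18, 1826 to November 18, 1861: 35 years, of which 9 contain a Feb 29 — 26×365 + 9×366 = 12784 days.
November 1861: 30 − 18 = 12 days remain.
Then December (31), January (31), February 1862 (28), March (31), April (30), May (31), June (30), July (31): 31 + 31 + 28 + 31 + 30 + 31 + 30 + 31 = 243 days.
August 1–18, 1862: 18 days.
Residual: 273 days.
Total: 13057 days.
13057 mod 7 = 2, so 2 days before Monday is Saturday.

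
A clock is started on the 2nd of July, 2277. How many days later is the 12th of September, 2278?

437

July 2, 2277 → July 2, 2278: 365 days.
July 2278: 31 − 2 = 29 days remain.
Then August (31): 31 days.
September 1–12, 2278: 12 days.
Residual: 72 days.
Total: 437 days.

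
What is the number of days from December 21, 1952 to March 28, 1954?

December 21, 1952 → December 21, 1953: 365 days.
December 1953: 31 − 21 = 10 days remain.
Then January (31), February 1954 (28): 31 + 28 = 59 days.
March 1–28, 1954: 28 days.
Residual: 97 days.
Total: 462 days.

462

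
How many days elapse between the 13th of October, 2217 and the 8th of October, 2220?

Day-of-year of October 13, 2217: 286.
Day-of-year of October 8, 2220: 282.
2217 has 365 days, so 365 − 286 = 79 days remain in 2217.
Full years: 2218: 365; 2219: 365. Sum = 730.
Total: 79 + 730 + 282 = 1091 days.

1091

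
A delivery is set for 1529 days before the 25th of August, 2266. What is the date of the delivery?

the 18th of June, 2262

Count 1529 days before August 25, 2266:
June 18, 2262 → June 18, 2263: 365 days.
June 18, 2263 → June 18, 2264: 366 days (2264 is a leap year).
June 18, 2264 → June 18, 2265: 365 days.
June 18, 2265 → June 18, 2266: 365 days.
June 2266: 30 − 18 = 12 days remain.
Then July (31): 31 days.
August 1–25, 2266: 25 days.
Residual: 68 days.
Total: 1529 days.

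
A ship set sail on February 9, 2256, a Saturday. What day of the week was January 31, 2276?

Monday

Day-of-year of February 9, 2256: 40.
Day-of-year of January 31, 2276: 31.
2256 has 366 days, so 366 − 40 = 326 days remain in 2256.
Full years 2257–2275: 15 common + 4 leap = 15×365 + 4×366 = 6939 days.
Total: 326 + 6939 + 31 = 7296 days.
7296 mod 7 = 2, so 2 days after Saturday is Monday.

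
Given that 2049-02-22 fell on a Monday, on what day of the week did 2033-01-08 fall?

Count forward from the earlier date (January 8, 2033) to the later (February 22, 2049):
From January 8, 2033 to January 8, 2049: 16 years, of which 4 contain a Feb 29 — 12×365 + 4×366 = 5844 days.
January 2049: 31 − 8 = 23 days remain.
February 1–22, 2049: 22 days (2049 is not a leap year).
Residual: 45 days.
Total: 5889 days.
5889 mod 7 = 2, so 2 days before Monday is Saturday.

Saturday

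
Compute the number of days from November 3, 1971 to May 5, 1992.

7489

From November 3, 1971 to November 3, 1991: 20 years, of which 5 contain a Feb 29 — 15×365 + 5×366 = 7305 days.
November 1991: 30 − 3 = 27 days remain.
Then December (31), January (31), February 1992 (29), March (31), April (30): 31 + 31 + 29 + 31 + 30 = 152 days.
May 1–5, 1992: 5 days.
Residual: 184 days.
Total: 7489 days.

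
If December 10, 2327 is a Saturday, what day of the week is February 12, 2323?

Monday

Count forward from the earlier date (February 12, 2323) to the later (December 10, 2327):
Day-of-year of February 12, 2323: 43.
Day-of-year of December 10, 2327: 344.
2323 has 365 days, so 365 − 43 = 322 days remain in 2323.
Full years: 2324: 366; 2325: 365; 2326: 365. Sum = 1096.
Total: 322 + 1096 + 344 = 1762 days.
1762 mod 7 = 5, so 5 days before Saturday is Monday.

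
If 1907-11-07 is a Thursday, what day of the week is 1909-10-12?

Tuesday

November 1907: 30 − 7 = 23 days remain.
Then 22 full months totalling 670 days.
October 1–12, 1909: 12 days.
Total: 23 + 670 + 12 = 705 days.
705 mod 7 = 5, so 5 days after Thursday is Tuesday.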